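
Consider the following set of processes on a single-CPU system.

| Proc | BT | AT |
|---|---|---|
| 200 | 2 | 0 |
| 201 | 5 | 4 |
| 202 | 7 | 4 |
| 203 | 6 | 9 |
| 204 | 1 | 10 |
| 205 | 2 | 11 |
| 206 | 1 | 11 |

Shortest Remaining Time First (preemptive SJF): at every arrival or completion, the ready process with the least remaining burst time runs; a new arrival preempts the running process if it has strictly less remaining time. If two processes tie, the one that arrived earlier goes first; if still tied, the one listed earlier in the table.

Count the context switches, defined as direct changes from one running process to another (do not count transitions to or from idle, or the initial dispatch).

Schedule: | 200 0-2 | idle 2-4 | 201 4-9 | 203 9-10 | 204 10-11 | 206 11-12 | 205 12-14 | 203 14-19 | 202 19-26 |
Completion: 200=2  201=9  202=26  203=19  204=11  205=14  206=12

6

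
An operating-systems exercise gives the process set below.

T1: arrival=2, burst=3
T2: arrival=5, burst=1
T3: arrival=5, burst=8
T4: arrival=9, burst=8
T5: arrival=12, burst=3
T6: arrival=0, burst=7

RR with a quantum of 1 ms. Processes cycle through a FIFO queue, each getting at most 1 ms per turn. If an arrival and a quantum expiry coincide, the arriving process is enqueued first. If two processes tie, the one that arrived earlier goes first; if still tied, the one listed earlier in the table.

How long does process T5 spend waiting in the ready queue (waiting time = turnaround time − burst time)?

7

Schedule: | T6 0-2 | T1 2-3 | T6 3-4 | T1 4-5 | T6 5-6 | T2 6-7 | T3 7-8 | T1 8-9 | T6 9-10 | T3 10-11 | T4 11-12 | T6 12-13 | T3 13-14 | T5 14-15 | T4 15-16 | T6 16-17 | T3 17-18 | T5 18-19 | T4 19-20 | T3 20-21 | T5 21-22 | T4 22-23 | T3 23-24 | T4 24-25 | T3 25-26 | T4 26-27 | T3 27-28 | T4 28-30 |
Completion: T1=9  T2=7  T3=28  T4=30  T5=22  T6=17
Turnaround (C−A): T1=7  T2=2  T3=23  T4=21  T5=10  T6=17
Waiting(T5) = turnaround − burst = 10 − 3 = 7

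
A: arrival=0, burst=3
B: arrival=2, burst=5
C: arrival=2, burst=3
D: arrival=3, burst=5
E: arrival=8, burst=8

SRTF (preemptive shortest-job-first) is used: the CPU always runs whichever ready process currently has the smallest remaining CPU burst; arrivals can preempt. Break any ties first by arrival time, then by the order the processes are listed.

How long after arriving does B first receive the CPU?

4

Schedule: | A 0-3 | C 3-6 | B 6-11 | D 11-16 | E 16-24 |
Completion: A=3  B=11  C=6  D=16  E=24
Turnaround (C−A): A=3  B=9  C=4  D=13  E=16
Response(B) = first start − arrival = 6 − 2 = 4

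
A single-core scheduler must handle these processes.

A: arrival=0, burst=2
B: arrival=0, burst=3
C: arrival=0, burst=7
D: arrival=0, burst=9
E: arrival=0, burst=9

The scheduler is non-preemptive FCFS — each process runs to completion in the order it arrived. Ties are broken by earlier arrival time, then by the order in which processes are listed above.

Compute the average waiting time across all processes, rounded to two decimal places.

8.00

Gantt: | A 0-2 | B 2-5 | C 5-12 | D 12-21 | E 21-30 |
Completion: A=2  B=5  C=12  D=21  E=30
Turnaround (C−A): A=2  B=5  C=12  D=21  E=30
Waiting times: A=0, B=2, C=5, D=12, E=21
Average waiting = (0+2+5+12+21) / 5 = 40/5 = 8.00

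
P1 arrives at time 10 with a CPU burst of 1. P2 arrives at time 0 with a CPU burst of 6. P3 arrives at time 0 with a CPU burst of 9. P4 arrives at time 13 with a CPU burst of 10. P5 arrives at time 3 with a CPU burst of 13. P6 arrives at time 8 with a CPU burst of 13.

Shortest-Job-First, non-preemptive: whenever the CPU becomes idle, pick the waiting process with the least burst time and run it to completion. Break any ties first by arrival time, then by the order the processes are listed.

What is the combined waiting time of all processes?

Timeline: | P2 0-6 | P3 6-15 | P1 15-16 | P4 16-26 | P5 26-39 | P6 39-52 |
Completion: P1=16  P2=6  P3=15  P4=26  P5=39  P6=52
Turnaround (C−A): P1=6  P2=6  P3=15  P4=13  P5=36  P6=44
Waiting = turnaround − burst: P1=5, P2=0, P3=6, P4=3, P5=23, P6=31
Total waiting = 5 + 0 + 6 + 3 + 23 + 31 = 68

68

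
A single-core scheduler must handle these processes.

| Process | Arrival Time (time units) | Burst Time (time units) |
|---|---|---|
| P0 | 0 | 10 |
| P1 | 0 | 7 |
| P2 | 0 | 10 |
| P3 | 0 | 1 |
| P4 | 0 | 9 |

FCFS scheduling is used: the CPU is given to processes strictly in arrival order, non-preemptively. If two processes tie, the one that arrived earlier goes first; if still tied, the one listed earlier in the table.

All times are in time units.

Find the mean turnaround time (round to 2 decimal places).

23.80

Timeline: | P0 0-10 | P1 10-17 | P2 17-27 | P3 27-28 | P4 28-37 |
Completion: P0=10  P1=17  P2=27  P3=28  P4=37
Turnaround (C−A): P0=10  P1=17  P2=27  P3=28  P4=37
Turnaround times: P0=10, P1=17, P2=27, P3=28, P4=37
Average turnaround = (10+17+27+28+37) / 5 = 119/5 = 23.80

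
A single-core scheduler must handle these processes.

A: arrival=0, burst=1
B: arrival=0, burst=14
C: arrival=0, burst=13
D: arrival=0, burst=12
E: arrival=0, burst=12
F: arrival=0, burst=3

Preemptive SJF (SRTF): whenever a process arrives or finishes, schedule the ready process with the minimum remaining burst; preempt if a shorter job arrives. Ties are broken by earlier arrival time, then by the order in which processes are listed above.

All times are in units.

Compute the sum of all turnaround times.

Timeline: | A 0-1 | F 1-4 | D 4-16 | E 16-28 | C 28-41 | B 41-55 |
Completion: A=1  B=55  C=41  D=16  E=28  F=4
Turnaround = completion − arrival: A=1, B=55, C=41, D=16, E=28, F=4
Total turnaround = 1 + 55 + 41 + 16 + 28 + 4 = 145

145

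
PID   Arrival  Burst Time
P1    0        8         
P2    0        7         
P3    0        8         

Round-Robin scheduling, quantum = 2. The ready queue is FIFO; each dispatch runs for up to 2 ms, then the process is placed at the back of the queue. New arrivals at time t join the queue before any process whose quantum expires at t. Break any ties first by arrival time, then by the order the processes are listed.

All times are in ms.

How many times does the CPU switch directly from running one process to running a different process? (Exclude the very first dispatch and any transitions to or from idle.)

Gantt: | P1 0-2 | P2 2-4 | P3 4-6 | P1 6-8 | P2 8-10 | P3 10-12 | P1 12-14 | P2 14-16 | P3 16-18 | P1 18-20 | P2 20-21 | P3 21-23 |
Completion: P1=20  P2=21  P3=23

11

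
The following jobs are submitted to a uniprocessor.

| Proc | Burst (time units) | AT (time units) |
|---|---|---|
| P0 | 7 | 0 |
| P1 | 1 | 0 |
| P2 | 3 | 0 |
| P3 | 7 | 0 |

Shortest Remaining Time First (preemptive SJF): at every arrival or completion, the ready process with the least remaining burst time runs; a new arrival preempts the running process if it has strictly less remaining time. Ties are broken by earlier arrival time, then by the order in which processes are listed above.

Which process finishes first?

P1

Schedule: | P1 0-1 | P2 1-4 | P0 4-11 | P3 11-18 |
Completion: P0=11  P1=1  P2=4  P3=18
Turnaround (C−A): P0=11  P1=1  P2=4  P3=18
Finish order: P1 → P2 → P0 → P3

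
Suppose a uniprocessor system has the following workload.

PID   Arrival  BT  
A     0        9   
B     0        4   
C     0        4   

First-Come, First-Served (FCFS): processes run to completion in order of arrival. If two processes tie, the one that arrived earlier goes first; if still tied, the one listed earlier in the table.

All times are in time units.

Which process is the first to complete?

A

Schedule: | A 0-9 | B 9-13 | C 13-17 |
Completion: A=9  B=13  C=17
Turnaround (C−A): A=9  B=13  C=17
Finish order: A → B → C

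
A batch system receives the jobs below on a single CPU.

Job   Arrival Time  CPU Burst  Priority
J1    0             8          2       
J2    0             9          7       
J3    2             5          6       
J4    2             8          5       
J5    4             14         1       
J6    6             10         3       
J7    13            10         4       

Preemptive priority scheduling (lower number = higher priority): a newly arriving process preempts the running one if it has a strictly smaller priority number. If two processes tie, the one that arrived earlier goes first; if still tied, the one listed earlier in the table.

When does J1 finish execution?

Gantt: | J1 0-4 | J5 4-18 | J1 18-22 | J6 22-32 | J7 32-42 | J4 42-50 | J3 50-55 | J2 55-64 |
Completion: J1=22  J2=64  J3=55  J4=50  J5=18  J6=32  J7=42

22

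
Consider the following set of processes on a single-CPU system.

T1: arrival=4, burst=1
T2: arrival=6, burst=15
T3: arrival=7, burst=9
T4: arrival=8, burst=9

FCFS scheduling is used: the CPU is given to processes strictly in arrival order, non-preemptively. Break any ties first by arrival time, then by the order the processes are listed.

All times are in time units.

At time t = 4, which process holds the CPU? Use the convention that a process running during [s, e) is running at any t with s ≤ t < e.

Gantt: | idle 0-4 | T1 4-5 | idle 5-6 | T2 6-21 | T3 21-30 | T4 30-39 |
Completion: T1=5  T2=21  T3=30  T4=39
Turnaround (C−A): T1=1  T2=15  T3=23  T4=31

T1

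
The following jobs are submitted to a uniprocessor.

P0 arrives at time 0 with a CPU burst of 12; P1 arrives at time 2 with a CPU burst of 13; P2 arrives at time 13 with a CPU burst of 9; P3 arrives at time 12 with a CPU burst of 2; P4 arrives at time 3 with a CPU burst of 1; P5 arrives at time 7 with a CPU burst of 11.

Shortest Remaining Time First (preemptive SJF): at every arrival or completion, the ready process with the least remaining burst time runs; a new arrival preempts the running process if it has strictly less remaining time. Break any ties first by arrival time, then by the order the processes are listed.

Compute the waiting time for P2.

Gantt: | P0 0-3 | P4 3-4 | P0 4-13 | P3 13-15 | P2 15-24 | P5 24-35 | P1 35-48 |
Completion: P0=13  P1=48  P2=24  P3=15  P4=4  P5=35
Turnaround (C−A): P0=13  P1=46  P2=11  P3=3  P4=1  P5=28
Waiting(P2) = turnaround − burst = 11 − 9 = 2

2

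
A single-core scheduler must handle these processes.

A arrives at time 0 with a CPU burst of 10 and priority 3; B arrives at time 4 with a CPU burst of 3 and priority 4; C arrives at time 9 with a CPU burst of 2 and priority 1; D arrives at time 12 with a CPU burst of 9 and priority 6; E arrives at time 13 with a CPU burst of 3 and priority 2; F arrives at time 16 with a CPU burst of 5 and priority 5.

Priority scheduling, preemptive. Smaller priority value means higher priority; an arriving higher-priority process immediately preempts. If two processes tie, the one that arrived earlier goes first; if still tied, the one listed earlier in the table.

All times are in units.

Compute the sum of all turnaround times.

Timeline: | A 0-9 | C 9-11 | A 11-12 | B 12-13 | E 13-16 | B 16-18 | F 18-23 | D 23-32 |
Completion: A=12  B=18  C=11  D=32  E=16  F=23
Turnaround = completion − arrival: A=12, B=14, C=2, D=20, E=3, F=7
Total turnaround = 12 + 14 + 2 + 20 + 3 + 7 = 58

58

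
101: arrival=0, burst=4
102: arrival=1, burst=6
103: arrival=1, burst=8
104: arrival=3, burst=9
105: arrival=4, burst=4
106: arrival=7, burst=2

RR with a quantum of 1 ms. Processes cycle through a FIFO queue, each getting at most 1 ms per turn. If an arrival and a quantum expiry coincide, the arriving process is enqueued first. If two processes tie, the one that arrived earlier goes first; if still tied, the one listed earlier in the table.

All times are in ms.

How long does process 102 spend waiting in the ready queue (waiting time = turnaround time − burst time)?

Timeline: | 101 0-1 | 102 1-2 | 103 2-3 | 101 3-4 | 102 4-5 | 104 5-6 | 103 6-7 | 105 7-8 | 101 8-9 | 102 9-10 | 104 10-11 | 106 11-12 | 103 12-13 | 105 13-14 | 101 14-15 | 102 15-16 | 104 16-17 | 106 17-18 | 103 18-19 | 105 19-20 | 102 20-21 | 104 21-22 | 103 22-23 | 105 23-24 | 102 24-25 | 104 25-26 | 103 26-27 | 104 27-28 | 103 28-29 | 104 29-30 | 103 30-31 | 104 31-33 |
Completion: 101=15  102=25  103=31  104=33  105=24  106=18
Turnaround (C−A): 101=15  102=24  103=30  104=30  105=20  106=11
Waiting(102) = turnaround − burst = 24 − 6 = 18

18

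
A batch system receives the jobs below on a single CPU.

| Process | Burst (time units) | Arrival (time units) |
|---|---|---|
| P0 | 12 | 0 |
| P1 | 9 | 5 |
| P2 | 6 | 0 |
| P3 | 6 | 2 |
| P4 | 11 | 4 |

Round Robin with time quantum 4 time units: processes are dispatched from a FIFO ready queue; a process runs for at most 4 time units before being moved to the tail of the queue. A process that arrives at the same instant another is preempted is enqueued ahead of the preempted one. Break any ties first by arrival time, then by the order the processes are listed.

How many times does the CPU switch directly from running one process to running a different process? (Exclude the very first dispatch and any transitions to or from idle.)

Schedule: | P0 0-4 | P2 4-8 | P3 8-12 | P4 12-16 | P0 16-20 | P1 20-24 | P2 24-26 | P3 26-28 | P4 28-32 | P0 32-36 | P1 36-40 | P4 40-43 | P1 43-44 |
Completion: P0=36  P1=44  P2=26  P3=28  P4=43
Turnaround (C−A): P0=36  P1=39  P2=26  P3=26  P4=39

12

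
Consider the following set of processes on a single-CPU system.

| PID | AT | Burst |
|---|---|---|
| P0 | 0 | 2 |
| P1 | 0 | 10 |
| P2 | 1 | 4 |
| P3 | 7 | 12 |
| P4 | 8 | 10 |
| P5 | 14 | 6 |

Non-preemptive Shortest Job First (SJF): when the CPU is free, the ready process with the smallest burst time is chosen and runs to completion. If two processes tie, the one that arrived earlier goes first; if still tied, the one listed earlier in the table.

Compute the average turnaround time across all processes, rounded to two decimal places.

Schedule: | P0 0-2 | P2 2-6 | P1 6-16 | P5 16-22 | P4 22-32 | P3 32-44 |
Completion: P0=2  P1=16  P2=6  P3=44  P4=32  P5=22
Turnaround times: P0=2, P1=16, P2=5, P3=37, P4=24, P5=8
Average turnaround = (2+16+5+37+24+8) / 6 = 92/6 = 15.33

15.33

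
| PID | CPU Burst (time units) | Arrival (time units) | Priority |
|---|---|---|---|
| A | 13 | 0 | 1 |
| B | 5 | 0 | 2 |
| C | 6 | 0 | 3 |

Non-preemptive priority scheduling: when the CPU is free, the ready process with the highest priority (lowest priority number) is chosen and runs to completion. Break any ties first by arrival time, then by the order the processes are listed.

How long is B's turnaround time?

Schedule: | A 0-13 | B 13-18 | C 18-24 |
Completion: A=13  B=18  C=24
Turnaround (C−A): A=13  B=18  C=24
Turnaround(B) = completion − arrival = 18 − 0 = 18

18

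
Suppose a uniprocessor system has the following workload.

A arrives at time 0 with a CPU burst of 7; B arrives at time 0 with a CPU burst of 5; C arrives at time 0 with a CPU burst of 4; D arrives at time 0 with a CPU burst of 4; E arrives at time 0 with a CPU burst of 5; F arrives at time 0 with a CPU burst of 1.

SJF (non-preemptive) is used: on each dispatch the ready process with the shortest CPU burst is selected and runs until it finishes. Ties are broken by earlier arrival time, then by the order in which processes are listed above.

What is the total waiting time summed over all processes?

48

Timeline: | F 0-1 | C 1-5 | D 5-9 | B 9-14 | E 14-19 | A 19-26 |
Completion: A=26  B=14  C=5  D=9  E=19  F=1
Turnaround (C−A): A=26  B=14  C=5  D=9  E=19  F=1
Waiting = turnaround − burst: A=19, B=9, C=1, D=5, E=14, F=0
Total waiting = 19 + 9 + 1 + 5 + 14 + 0 = 48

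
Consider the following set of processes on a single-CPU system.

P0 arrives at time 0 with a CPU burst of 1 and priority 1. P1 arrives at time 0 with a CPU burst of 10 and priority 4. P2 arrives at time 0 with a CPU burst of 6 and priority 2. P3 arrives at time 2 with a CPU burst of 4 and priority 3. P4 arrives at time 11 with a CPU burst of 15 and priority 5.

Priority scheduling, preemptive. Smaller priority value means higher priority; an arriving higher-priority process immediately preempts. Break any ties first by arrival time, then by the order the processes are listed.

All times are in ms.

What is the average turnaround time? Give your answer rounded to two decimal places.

Schedule: | P0 0-1 | P2 1-7 | P3 7-11 | P1 11-21 | P4 21-36 |
Completion: P0=1  P1=21  P2=7  P3=11  P4=36
Turnaround (C−A): P0=1  P1=21  P2=7  P3=9  P4=25
Turnaround times: P0=1, P1=21, P2=7, P3=9, P4=25
Average turnaround = (1+21+7+9+25) / 5 = 63/5 = 12.60

12.60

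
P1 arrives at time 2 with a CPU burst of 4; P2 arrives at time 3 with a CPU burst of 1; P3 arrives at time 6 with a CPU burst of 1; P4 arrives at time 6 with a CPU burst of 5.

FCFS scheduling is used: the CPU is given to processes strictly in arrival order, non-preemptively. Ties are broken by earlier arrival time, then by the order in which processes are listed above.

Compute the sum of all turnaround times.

Schedule: | idle 0-2 | P1 2-6 | P2 6-7 | P3 7-8 | P4 8-13 |
Completion: P1=6  P2=7  P3=8  P4=13
Turnaround (C−A): P1=4  P2=4  P3=2  P4=7
Turnaround = completion − arrival: P1=4, P2=4, P3=2, P4=7
Total turnaround = 4 + 4 + 2 + 7 = 17

17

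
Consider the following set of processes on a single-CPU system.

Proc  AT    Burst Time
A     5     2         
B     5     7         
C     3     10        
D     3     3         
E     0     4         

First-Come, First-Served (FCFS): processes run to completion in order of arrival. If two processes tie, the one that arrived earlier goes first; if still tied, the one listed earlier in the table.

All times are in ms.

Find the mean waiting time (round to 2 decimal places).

7.60

Schedule: | E 0-4 | C 4-14 | D 14-17 | A 17-19 | B 19-26 |
Completion: A=19  B=26  C=14  D=17  E=4
Turnaround (C−A): A=14  B=21  C=11  D=14  E=4
Waiting times: A=12, B=14, C=1, D=11, E=0
Average waiting = (12+14+1+11+0) / 5 = 38/5 = 7.60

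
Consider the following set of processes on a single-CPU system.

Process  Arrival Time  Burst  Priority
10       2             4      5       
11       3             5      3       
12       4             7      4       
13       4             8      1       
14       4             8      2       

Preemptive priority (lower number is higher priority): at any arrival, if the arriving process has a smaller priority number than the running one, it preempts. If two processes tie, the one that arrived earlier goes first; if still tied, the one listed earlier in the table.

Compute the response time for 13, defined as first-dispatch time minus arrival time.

0

Schedule: | idle 0-2 | 10 2-3 | 11 3-4 | 13 4-12 | 14 12-20 | 11 20-24 | 12 24-31 | 10 31-34 |
Completion: 10=34  11=24  12=31  13=12  14=20
Response(13) = first start − arrival = 4 − 4 = 0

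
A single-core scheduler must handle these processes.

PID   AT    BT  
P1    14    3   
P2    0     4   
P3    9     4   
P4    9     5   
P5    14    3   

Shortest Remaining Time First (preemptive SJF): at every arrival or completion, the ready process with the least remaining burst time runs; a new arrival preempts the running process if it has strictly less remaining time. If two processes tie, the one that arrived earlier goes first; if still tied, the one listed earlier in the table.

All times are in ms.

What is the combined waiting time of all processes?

Gantt: | P2 0-4 | idle 4-9 | P3 9-13 | P4 13-14 | P1 14-17 | P5 17-20 | P4 20-24 |
Completion: P1=17  P2=4  P3=13  P4=24  P5=20
Turnaround (C−A): P1=3  P2=4  P3=4  P4=15  P5=6
Waiting = turnaround − burst: P1=0, P2=0, P3=0, P4=10, P5=3
Total waiting = 0 + 0 + 0 + 10 + 3 = 13

13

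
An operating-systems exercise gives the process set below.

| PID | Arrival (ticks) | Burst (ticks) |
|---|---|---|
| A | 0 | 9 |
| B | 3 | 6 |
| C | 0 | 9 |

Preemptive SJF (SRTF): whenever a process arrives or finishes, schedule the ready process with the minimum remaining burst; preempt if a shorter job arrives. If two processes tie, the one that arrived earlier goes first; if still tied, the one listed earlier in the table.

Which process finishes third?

C

Timeline: | A 0-9 | B 9-15 | C 15-24 |
Completion: A=9  B=15  C=24
Turnaround (C−A): A=9  B=12  C=24
Finish order: A → B → C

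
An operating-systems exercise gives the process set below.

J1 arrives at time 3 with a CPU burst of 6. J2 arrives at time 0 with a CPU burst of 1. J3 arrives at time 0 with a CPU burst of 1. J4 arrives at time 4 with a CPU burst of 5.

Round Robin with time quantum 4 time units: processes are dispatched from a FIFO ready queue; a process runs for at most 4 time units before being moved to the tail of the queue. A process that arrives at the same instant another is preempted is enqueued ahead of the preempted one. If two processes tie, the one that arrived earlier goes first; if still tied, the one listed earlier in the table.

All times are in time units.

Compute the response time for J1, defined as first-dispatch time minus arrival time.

0

Schedule: | J2 0-1 | J3 1-2 | idle 2-3 | J1 3-7 | J4 7-11 | J1 11-13 | J4 13-14 |
Completion: J1=13  J2=1  J3=2  J4=14
Response(J1) = first start − arrival = 3 − 3 = 0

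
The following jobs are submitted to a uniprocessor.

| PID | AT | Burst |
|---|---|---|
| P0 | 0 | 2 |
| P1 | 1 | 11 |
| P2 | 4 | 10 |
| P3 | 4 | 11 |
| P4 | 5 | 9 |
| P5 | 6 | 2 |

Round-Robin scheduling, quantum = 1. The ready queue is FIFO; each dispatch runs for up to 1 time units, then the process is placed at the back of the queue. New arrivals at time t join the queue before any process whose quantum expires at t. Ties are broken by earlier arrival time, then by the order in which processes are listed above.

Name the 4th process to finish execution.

P4

Schedule: | P0 0-1 | P1 1-2 | P0 2-3 | P1 3-4 | P2 4-5 | P3 5-6 | P1 6-7 | P4 7-8 | P2 8-9 | P5 9-10 | P3 10-11 | P1 11-12 | P4 12-13 | P2 13-14 | P5 14-15 | P3 15-16 | P1 16-17 | P4 17-18 | P2 18-19 | P3 19-20 | P1 20-21 | P4 21-22 | P2 22-23 | P3 23-24 | P1 24-25 | P4 25-26 | P2 26-27 | P3 27-28 | P1 28-29 | P4 29-30 | P2 30-31 | P3 31-32 | P1 32-33 | P4 33-34 | P2 34-35 | P3 35-36 | P1 36-37 | P4 37-38 | P2 38-39 | P3 39-40 | P1 40-41 | P4 41-42 | P2 42-43 | P3 43-45 |
Completion: P0=3  P1=41  P2=43  P3=45  P4=42  P5=15
Turnaround (C−A): P0=3  P1=40  P2=39  P3=41  P4=37  P5=9
Finish order: P0 → P5 → P1 → P4 → P2 → P3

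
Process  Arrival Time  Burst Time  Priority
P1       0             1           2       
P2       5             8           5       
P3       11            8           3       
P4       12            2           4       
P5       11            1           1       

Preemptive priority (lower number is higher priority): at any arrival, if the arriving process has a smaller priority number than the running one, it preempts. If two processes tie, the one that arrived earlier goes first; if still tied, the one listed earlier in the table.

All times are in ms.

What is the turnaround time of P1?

1

Schedule: | P1 0-1 | idle 1-5 | P2 5-11 | P5 11-12 | P3 12-20 | P4 20-22 | P2 22-24 |
Completion: P1=1  P2=24  P3=20  P4=22  P5=12
Turnaround (C−A): P1=1  P2=19  P3=9  P4=10  P5=1
Turnaround(P1) = completion − arrival = 1 − 0 = 1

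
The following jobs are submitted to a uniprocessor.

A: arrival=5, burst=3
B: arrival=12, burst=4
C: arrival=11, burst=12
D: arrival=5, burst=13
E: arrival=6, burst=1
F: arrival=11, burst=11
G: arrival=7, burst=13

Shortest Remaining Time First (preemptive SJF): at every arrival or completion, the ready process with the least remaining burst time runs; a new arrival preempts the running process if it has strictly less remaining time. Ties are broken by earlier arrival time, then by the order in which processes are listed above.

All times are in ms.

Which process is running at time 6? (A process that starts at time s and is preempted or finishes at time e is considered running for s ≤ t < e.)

Schedule: | idle 0-5 | A 5-6 | E 6-7 | A 7-9 | D 9-12 | B 12-16 | D 16-26 | F 26-37 | C 37-49 | G 49-62 |
Completion: A=9  B=16  C=49  D=26  E=7  F=37  G=62
Turnaround (C−A): A=4  B=4  C=38  D=21  E=1  F=26  G=55

E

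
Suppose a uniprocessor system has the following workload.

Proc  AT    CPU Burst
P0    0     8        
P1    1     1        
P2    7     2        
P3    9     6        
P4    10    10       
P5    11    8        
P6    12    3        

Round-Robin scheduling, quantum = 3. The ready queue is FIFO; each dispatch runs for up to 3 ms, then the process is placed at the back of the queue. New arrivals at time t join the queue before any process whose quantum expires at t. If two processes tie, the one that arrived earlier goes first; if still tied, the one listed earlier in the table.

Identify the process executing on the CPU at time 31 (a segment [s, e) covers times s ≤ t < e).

P5

Gantt: | P0 0-3 | P1 3-4 | P0 4-7 | P2 7-9 | P0 9-11 | P3 11-14 | P4 14-17 | P5 17-20 | P6 20-23 | P3 23-26 | P4 26-29 | P5 29-32 | P4 32-35 | P5 35-37 | P4 37-38 |
Completion: P0=11  P1=4  P2=9  P3=26  P4=38  P5=37  P6=23
Turnaround (C−A): P0=11  P1=3  P2=2  P3=17  P4=28  P5=26  P6=11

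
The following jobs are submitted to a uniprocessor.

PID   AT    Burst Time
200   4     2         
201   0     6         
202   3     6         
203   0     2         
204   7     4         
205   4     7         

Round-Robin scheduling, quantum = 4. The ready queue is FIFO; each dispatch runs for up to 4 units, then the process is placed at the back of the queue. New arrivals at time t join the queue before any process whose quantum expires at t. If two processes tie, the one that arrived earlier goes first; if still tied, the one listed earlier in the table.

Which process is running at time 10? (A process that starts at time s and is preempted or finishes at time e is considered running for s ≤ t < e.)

Schedule: | 201 0-4 | 203 4-6 | 202 6-10 | 200 10-12 | 205 12-16 | 201 16-18 | 204 18-22 | 202 22-24 | 205 24-27 |
Completion: 200=12  201=18  202=24  203=6  204=22  205=27

200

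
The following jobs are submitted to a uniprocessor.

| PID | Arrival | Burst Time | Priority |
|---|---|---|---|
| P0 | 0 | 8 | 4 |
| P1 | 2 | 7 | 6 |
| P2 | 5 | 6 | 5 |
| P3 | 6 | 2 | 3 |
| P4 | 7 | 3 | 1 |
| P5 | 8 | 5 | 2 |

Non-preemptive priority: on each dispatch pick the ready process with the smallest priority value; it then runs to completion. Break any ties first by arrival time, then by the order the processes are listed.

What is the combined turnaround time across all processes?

80

Timeline: | P0 0-8 | P4 8-11 | P5 11-16 | P3 16-18 | P2 18-24 | P1 24-31 |
Completion: P0=8  P1=31  P2=24  P3=18  P4=11  P5=16
Turnaround (C−A): P0=8  P1=29  P2=19  P3=12  P4=4  P5=8
Turnaround = completion − arrival: P0=8, P1=29, P2=19, P3=12, P4=4, P5=8
Total turnaround = 8 + 29 + 19 + 12 + 4 + 8 = 80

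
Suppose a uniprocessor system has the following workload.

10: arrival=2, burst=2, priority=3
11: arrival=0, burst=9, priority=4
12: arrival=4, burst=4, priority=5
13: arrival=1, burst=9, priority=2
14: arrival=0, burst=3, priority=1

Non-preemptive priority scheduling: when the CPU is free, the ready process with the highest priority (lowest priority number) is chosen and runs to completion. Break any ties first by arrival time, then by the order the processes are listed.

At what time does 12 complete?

27

Timeline: | 14 0-3 | 13 3-12 | 10 12-14 | 11 14-23 | 12 23-27 |
Completion: 10=14  11=23  12=27  13=12  14=3
Turnaround (C−A): 10=12  11=23  12=23  13=11  14=3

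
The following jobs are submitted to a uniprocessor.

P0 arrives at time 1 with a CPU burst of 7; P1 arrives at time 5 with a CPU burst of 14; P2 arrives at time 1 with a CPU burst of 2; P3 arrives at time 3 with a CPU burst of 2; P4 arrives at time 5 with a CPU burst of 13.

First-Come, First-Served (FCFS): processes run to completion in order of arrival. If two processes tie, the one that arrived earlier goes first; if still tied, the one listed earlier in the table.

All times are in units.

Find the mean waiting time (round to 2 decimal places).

Gantt: | idle 0-1 | P0 1-8 | P2 8-10 | P3 10-12 | P1 12-26 | P4 26-39 |
Completion: P0=8  P1=26  P2=10  P3=12  P4=39
Turnaround (C−A): P0=7  P1=21  P2=9  P3=9  P4=34
Waiting times: P0=0, P1=7, P2=7, P3=7, P4=21
Average waiting = (0+7+7+7+21) / 5 = 42/5 = 8.40

8.40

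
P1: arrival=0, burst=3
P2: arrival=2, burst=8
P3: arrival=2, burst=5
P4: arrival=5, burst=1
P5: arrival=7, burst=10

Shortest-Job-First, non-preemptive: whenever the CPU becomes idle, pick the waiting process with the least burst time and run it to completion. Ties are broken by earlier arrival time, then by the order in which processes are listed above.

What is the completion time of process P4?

Schedule: | P1 0-3 | P3 3-8 | P4 8-9 | P2 9-17 | P5 17-27 |
Completion: P1=3  P2=17  P3=8  P4=9  P5=27
Turnaround (C−A): P1=3  P2=15  P3=6  P4=4  P5=20

9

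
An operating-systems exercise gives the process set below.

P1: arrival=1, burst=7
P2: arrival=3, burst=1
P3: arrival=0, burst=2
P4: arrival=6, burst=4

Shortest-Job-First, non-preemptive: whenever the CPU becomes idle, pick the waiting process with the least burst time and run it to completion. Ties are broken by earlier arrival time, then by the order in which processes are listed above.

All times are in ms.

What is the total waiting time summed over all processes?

11

Gantt: | P3 0-2 | P1 2-9 | P2 9-10 | P4 10-14 |
Completion: P1=9  P2=10  P3=2  P4=14
Waiting = turnaround − burst: P1=1, P2=6, P3=0, P4=4
Total waiting = 1 + 6 + 0 + 4 = 11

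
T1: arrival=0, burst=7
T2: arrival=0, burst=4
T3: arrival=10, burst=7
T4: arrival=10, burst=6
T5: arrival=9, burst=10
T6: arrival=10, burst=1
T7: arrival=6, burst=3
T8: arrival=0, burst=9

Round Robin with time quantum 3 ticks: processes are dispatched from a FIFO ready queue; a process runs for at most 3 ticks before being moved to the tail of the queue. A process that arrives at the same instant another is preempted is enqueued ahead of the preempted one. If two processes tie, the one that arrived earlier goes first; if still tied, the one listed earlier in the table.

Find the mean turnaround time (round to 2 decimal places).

27.00

Schedule: | T1 0-3 | T2 3-6 | T8 6-9 | T1 9-12 | T7 12-15 | T2 15-16 | T5 16-19 | T8 19-22 | T3 22-25 | T4 25-28 | T6 28-29 | T1 29-30 | T5 30-33 | T8 33-36 | T3 36-39 | T4 39-42 | T5 42-45 | T3 45-46 | T5 46-47 |
Completion: T1=30  T2=16  T3=46  T4=42  T5=47  T6=29  T7=15  T8=36
Turnaround (C−A): T1=30  T2=16  T3=36  T4=32  T5=38  T6=19  T7=9  T8=36
Turnaround times: T1=30, T2=16, T3=36, T4=32, T5=38, T6=19, T7=9, T8=36
Average turnaround = (30+16+36+32+38+19+9+36) / 8 = 216/8 = 27.00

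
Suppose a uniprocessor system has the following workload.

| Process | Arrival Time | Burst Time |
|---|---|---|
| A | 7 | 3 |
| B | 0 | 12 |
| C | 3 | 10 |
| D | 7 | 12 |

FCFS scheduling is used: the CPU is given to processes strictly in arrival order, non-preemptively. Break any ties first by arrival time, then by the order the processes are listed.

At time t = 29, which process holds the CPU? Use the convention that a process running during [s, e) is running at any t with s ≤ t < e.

Gantt: | B 0-12 | C 12-22 | A 22-25 | D 25-37 |
Completion: A=25  B=12  C=22  D=37

D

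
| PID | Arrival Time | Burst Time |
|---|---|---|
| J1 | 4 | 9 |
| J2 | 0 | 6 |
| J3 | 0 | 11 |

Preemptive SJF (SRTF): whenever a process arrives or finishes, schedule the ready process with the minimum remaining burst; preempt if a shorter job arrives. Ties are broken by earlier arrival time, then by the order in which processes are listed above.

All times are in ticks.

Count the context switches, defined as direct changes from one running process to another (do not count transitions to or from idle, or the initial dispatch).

Timeline: | J2 0-6 | J1 6-15 | J3 15-26 |
Completion: J1=15  J2=6  J3=26
Turnaround (C−A): J1=11  J2=6  J3=26

2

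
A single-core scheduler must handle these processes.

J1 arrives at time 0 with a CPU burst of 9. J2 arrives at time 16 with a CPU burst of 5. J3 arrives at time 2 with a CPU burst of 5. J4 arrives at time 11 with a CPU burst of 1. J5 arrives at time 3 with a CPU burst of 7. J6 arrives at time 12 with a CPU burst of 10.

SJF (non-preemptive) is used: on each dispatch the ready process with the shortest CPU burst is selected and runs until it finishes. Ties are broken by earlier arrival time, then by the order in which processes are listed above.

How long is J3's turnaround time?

Schedule: | J1 0-9 | J3 9-14 | J4 14-15 | J5 15-22 | J2 22-27 | J6 27-37 |
Completion: J1=9  J2=27  J3=14  J4=15  J5=22  J6=37
Turnaround(J3) = completion − arrival = 14 − 2 = 12

12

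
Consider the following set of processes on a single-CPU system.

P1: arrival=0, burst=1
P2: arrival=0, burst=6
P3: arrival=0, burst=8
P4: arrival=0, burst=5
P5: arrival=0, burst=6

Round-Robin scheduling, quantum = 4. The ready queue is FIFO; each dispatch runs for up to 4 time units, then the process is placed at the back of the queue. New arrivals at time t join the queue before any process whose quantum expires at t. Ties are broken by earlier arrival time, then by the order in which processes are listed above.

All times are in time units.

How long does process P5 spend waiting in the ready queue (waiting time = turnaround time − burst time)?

20

Timeline: | P1 0-1 | P2 1-5 | P3 5-9 | P4 9-13 | P5 13-17 | P2 17-19 | P3 19-23 | P4 23-24 | P5 24-26 |
Completion: P1=1  P2=19  P3=23  P4=24  P5=26
Turnaround (C−A): P1=1  P2=19  P3=23  P4=24  P5=26
Waiting(P5) = turnaround − burst = 26 − 6 = 20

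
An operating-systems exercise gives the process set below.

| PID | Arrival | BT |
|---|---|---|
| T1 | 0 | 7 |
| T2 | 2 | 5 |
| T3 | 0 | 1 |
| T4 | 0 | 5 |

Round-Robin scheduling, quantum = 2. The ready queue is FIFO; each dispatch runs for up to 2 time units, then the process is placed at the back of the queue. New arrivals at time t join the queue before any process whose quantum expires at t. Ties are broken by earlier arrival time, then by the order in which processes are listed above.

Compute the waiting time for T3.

2

Gantt: | T1 0-2 | T3 2-3 | T4 3-5 | T2 5-7 | T1 7-9 | T4 9-11 | T2 11-13 | T1 13-15 | T4 15-16 | T2 16-17 | T1 17-18 |
Completion: T1=18  T2=17  T3=3  T4=16
Turnaround (C−A): T1=18  T2=15  T3=3  T4=16
Waiting(T3) = turnaround − burst = 3 − 1 = 2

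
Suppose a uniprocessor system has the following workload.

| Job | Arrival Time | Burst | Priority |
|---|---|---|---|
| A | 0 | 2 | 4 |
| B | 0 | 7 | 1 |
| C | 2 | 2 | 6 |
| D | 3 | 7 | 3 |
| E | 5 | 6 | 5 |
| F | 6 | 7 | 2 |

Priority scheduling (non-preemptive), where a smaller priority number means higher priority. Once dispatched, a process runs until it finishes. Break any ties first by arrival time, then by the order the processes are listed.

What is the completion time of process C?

31

Timeline: | B 0-7 | F 7-14 | D 14-21 | A 21-23 | E 23-29 | C 29-31 |
Completion: A=23  B=7  C=31  D=21  E=29  F=14
Turnaround (C−A): A=23  B=7  C=29  D=18  E=24  F=8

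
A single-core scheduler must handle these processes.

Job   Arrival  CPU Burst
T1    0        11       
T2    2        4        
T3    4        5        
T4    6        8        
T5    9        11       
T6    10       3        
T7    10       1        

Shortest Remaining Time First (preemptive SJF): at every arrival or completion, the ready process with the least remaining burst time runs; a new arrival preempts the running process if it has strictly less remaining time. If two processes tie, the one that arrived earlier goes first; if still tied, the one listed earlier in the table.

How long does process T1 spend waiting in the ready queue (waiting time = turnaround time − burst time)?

21

Schedule: | T1 0-2 | T2 2-6 | T3 6-11 | T7 11-12 | T6 12-15 | T4 15-23 | T1 23-32 | T5 32-43 |
Completion: T1=32  T2=6  T3=11  T4=23  T5=43  T6=15  T7=12
Waiting(T1) = turnaround − burst = 32 − 11 = 21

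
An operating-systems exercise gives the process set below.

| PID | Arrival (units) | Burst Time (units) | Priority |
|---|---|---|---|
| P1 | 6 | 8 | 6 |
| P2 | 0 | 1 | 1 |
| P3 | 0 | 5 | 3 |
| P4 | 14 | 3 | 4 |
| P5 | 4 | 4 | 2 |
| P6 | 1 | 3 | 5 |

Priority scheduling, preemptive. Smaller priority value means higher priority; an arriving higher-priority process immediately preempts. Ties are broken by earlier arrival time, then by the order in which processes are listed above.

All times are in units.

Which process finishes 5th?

P4

Timeline: | P2 0-1 | P3 1-4 | P5 4-8 | P3 8-10 | P6 10-13 | P1 13-14 | P4 14-17 | P1 17-24 |
Completion: P1=24  P2=1  P3=10  P4=17  P5=8  P6=13
Turnaround (C−A): P1=18  P2=1  P3=10  P4=3  P5=4  P6=12
Finish order: P2 → P5 → P3 → P6 → P4 → P1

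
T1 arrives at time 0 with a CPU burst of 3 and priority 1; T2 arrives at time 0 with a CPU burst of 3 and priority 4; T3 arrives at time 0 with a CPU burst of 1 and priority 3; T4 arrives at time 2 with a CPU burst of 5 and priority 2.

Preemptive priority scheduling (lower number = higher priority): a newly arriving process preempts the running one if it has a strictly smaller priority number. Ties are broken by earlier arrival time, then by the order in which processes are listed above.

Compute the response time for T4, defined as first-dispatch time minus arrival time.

Gantt: | T1 0-3 | T4 3-8 | T3 8-9 | T2 9-12 |
Completion: T1=3  T2=12  T3=9  T4=8
Turnaround (C−A): T1=3  T2=12  T3=9  T4=6
Response(T4) = first start − arrival = 3 − 2 = 1

1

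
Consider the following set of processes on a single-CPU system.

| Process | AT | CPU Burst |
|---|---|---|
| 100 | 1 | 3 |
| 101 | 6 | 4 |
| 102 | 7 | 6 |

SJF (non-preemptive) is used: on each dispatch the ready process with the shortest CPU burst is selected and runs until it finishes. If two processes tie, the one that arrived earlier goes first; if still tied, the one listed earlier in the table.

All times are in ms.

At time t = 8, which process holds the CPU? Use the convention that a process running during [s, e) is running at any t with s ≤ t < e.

Timeline: | idle 0-1 | 100 1-4 | idle 4-6 | 101 6-10 | 102 10-16 |
Completion: 100=4  101=10  102=16

101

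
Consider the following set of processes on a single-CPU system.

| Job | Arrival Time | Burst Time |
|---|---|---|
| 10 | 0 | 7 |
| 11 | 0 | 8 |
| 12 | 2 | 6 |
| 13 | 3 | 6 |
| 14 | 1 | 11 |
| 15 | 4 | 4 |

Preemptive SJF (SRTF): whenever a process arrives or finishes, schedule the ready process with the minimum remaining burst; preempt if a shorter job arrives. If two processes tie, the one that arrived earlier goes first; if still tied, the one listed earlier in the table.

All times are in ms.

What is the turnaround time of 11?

Timeline: | 10 0-7 | 15 7-11 | 12 11-17 | 13 17-23 | 11 23-31 | 14 31-42 |
Completion: 10=7  11=31  12=17  13=23  14=42  15=11
Turnaround (C−A): 10=7  11=31  12=15  13=20  14=41  15=7
Turnaround(11) = completion − arrival = 31 − 0 = 31

31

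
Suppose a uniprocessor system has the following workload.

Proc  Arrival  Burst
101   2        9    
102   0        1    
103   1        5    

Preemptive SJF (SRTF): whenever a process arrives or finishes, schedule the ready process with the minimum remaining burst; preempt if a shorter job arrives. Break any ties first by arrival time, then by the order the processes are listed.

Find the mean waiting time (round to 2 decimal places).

1.33

Gantt: | 102 0-1 | 103 1-6 | 101 6-15 |
Completion: 101=15  102=1  103=6
Waiting times: 101=4, 102=0, 103=0
Average waiting = (4+0+0) / 3 = 4/3 = 1.33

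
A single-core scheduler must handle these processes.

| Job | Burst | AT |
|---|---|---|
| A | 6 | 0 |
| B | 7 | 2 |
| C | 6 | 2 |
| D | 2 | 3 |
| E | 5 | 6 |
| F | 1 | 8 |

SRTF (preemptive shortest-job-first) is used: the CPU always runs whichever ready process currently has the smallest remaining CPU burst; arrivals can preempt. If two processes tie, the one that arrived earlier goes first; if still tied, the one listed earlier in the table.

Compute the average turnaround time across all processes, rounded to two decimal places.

Schedule: | A 0-3 | D 3-5 | A 5-8 | F 8-9 | E 9-14 | C 14-20 | B 20-27 |
Completion: A=8  B=27  C=20  D=5  E=14  F=9
Turnaround (C−A): A=8  B=25  C=18  D=2  E=8  F=1
Turnaround times: A=8, B=25, C=18, D=2, E=8, F=1
Average turnaround = (8+25+18+2+8+1) / 6 = 62/6 = 10.33

10.33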